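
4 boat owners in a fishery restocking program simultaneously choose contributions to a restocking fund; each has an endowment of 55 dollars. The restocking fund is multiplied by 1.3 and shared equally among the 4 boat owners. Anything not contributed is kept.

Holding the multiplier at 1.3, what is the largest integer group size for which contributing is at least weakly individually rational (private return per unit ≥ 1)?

Private return per unit is 1.3/(group size), which is ≥ 1 whenever the group size is ≤ 1.3.
The largest such integer is 1.

1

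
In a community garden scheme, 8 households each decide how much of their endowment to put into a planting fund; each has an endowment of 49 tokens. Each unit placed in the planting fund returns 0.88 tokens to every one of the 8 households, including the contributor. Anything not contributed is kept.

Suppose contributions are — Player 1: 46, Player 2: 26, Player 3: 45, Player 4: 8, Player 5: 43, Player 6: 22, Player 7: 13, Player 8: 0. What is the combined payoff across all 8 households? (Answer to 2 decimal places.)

1618.12 tokens

Total contributed: 46 + 26 + 45 + 8 + 43 + 22 + 13 + 0 = 203; total kept: 8 × 49 − 203 = 189.
The planting fund pays out 0.88 × 8 × 203 = 1429.12 in aggregate.
Group total = 189 + 1429.12 = 1618.12.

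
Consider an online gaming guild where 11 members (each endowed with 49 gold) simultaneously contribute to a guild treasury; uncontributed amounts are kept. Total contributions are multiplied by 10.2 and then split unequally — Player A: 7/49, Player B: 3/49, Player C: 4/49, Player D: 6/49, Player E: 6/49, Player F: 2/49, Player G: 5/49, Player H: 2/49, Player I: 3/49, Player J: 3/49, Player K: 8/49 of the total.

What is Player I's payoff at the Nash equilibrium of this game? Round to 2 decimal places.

202.00 gold

A player with share s gets back 10.2·s per unit contributed, so full contribution is dominant for anyone with s > 1/10.2 = 0.0980 and zero contribution is dominant for anyone below.
Player A, Player D, Player E, Player G and Player K are above the threshold, contributing 49 each; the remaining 6 contribute 0. Total contributed: 245.
Player I keeps 49 and receives 10.2 × 245 × 3/49 = 153.00 from the guild treasury, for a payoff of 202.00.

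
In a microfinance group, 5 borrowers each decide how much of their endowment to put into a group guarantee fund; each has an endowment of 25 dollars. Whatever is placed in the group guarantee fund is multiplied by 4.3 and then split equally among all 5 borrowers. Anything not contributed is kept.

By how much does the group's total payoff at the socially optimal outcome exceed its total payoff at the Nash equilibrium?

Each contributed unit returns 4.3/5 = 0.8600 to its contributor — below 1 — so contributing 0 is dominant for every player. At the Nash equilibrium everyone keeps their 25, and the group total is 5 × 25 = 125.
Each contributed unit returns 4.300 to the group as a whole (0.8600 to each of 5 players), which exceeds 1, so the social optimum is full contribution: group total = 4.300 × 125 = 537.50.
Efficiency loss = 537.50 − 125 = 412.50.

412.50 dollars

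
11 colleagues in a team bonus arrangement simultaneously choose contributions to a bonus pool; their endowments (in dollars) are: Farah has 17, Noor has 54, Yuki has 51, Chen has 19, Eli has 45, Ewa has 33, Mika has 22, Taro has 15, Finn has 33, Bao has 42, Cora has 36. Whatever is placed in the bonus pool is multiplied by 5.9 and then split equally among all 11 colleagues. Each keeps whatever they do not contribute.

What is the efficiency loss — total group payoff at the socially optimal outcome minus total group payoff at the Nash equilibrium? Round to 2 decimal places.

The private return per contributed unit is 5.9/11 = 0.5364 < 1 for every player regardless of endowment, so the Nash equilibrium is zero contribution and the group total is Σ E_j = 17 + 54 + 51 + 19 + 45 + 33 + 22 + 15 + 33 + 42 + 36 = 367.
Each contributed unit returns 5.900 to the group, so the social optimum is full contribution by everyone: group total = 5.900 × 367 = 2165.30.
Efficiency loss = (5.900 − 1) × 367 = 1798.30.

1798.30 dollars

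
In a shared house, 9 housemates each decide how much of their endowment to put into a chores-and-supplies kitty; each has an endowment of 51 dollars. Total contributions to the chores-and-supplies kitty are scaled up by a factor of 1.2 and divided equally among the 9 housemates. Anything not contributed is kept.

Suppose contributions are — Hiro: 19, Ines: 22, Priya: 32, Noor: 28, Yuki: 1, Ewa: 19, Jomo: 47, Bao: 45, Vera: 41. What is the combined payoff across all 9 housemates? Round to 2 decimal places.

509.80 dollars

Total contributed: 19 + 22 + 32 + 28 + 1 + 19 + 47 + 45 + 41 = 254; total kept: 9 × 51 − 254 = 205.
The chores-and-supplies kitty pays out 1.2 × 254 = 304.80 in aggregate.
Group total = 205 + 304.80 = 509.80.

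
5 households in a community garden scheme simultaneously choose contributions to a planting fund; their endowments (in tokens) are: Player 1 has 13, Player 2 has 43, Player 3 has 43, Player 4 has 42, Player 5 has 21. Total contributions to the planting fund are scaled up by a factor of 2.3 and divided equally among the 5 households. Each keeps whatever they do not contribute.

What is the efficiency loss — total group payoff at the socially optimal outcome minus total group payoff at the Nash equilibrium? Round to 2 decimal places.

The private return per contributed unit is 2.3/5 = 0.4600 < 1 for every player regardless of endowment, so the Nash equilibrium is zero contribution and the group total is Σ E_j = 13 + 43 + 43 + 42 + 21 = 162.
Each contributed unit returns 2.300 to the group, so the social optimum is full contribution by everyone: group total = 2.300 × 162 = 372.60.
Efficiency loss = (2.300 − 1) × 162 = 210.60.

210.60 tokens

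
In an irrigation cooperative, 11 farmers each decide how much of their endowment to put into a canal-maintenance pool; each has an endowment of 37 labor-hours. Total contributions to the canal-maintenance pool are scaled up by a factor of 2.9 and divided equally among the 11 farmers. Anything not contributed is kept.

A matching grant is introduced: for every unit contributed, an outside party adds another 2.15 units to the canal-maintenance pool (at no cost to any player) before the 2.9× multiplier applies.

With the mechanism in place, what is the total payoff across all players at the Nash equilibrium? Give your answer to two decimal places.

407.00 labor-hours

Even with the mechanism, each unit contributed returns only 2.9 × 3.15 / 11 = 0.8305 per unit of net cost, so contributing nothing is still dominant.
At the Nash equilibrium no one contributes; group total payoff = 11 × 37 = 407.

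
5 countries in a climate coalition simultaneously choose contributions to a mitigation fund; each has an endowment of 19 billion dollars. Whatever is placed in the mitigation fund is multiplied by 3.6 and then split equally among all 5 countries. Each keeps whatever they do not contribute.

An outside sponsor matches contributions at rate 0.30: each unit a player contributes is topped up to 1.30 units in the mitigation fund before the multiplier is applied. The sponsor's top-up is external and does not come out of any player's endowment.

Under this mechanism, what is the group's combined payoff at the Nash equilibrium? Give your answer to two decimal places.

With the mechanism, a contributed unit returns 3.6 × 1.30 / 5 = 0.9360 per unit of net cost — still below 1 — so contributing 0 remains dominant for every player.
At the Nash equilibrium no one contributes; group total payoff = 5 × 19 = 95.

95.00 billion dollars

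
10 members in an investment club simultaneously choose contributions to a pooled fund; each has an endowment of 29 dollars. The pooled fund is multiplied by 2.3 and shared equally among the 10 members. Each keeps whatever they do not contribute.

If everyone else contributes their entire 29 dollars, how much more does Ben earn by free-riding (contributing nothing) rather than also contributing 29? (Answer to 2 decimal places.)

Switching from a contribution of 29 to 0 lets Ben keep an extra 29 dollars, but lowers the pooled fund by 29, which costs Ben their own share of that drop: 2.3/10 × 29 = 6.67.
Net gain = 29 − 6.67 = 22.33. The private return per contributed unit (0.2300) is below 1, so free-riding is indeed the best response regardless of what the others do.

22.33 dollars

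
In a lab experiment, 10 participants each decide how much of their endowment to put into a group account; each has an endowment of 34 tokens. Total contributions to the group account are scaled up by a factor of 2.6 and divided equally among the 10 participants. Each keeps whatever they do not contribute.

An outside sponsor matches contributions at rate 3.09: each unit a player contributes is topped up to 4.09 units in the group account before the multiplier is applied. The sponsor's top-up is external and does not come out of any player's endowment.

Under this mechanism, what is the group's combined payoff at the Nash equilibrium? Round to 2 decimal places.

Under the mechanism each unit contributed yields 2.6 × 4.09 / 10 = 1.0634 back to its contributor per unit of net cost, which exceeds 1, making full contribution the dominant choice for everyone.
So the Nash equilibrium is full contribution by all 10; the group earns 2.6 × 4.09 × 340 = 3615.56.

3615.56 tokens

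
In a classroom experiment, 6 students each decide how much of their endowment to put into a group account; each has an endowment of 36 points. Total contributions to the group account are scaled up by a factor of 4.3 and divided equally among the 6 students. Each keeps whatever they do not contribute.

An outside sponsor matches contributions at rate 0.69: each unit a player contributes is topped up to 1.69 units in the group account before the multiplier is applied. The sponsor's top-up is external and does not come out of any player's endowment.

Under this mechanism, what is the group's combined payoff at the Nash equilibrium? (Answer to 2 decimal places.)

The effective private return per unit is now 4.3 × 1.69 / 6 = 1.2112 > 1, so every player's dominant strategy flips to full contribution.
At the Nash equilibrium everyone contributes 36. Group total payoff = 4.3 × 1.69 × 216 = 1569.67.

1569.67 points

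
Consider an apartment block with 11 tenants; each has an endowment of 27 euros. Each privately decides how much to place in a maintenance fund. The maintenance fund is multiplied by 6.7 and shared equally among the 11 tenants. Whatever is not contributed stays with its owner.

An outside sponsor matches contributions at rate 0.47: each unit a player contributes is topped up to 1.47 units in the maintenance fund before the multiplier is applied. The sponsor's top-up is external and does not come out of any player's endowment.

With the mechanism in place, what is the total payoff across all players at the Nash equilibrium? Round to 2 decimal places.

297.00 euros

The effective private return is 6.7 × 1.47 / 11 = 0.8954, which is still under 1, so the mechanism doesn't change anyone's dominant strategy: zero contribution.
Everyone keeps their endowment and the group total is 11 × 27 = 297.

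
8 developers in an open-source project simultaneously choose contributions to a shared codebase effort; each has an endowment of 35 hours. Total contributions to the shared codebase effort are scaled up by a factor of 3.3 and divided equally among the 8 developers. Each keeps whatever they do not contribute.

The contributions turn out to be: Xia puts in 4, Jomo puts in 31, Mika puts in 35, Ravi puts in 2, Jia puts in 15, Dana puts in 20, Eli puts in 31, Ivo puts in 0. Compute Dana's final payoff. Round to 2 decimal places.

71.93 hours

Total contributed: 4 + 31 + 35 + 2 + 15 + 20 + 31 + 0 = 138.
Each receives 3.3 × 138 / 8 = 56.93 from the shared codebase effort.
Dana keeps 35 − 20 = 15, so Dana's payoff is 15 + 56.93 = 71.93.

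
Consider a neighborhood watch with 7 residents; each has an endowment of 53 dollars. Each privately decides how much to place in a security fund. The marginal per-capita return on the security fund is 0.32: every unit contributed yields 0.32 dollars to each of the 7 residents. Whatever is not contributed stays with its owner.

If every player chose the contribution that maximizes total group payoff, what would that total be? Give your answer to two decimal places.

831.04 dollars

Each contributed unit returns 2.240 to the group as a whole (0.32 to each of 7 players), which exceeds 1, so the social optimum is full contribution: group total = 2.240 × 371 = 831.04.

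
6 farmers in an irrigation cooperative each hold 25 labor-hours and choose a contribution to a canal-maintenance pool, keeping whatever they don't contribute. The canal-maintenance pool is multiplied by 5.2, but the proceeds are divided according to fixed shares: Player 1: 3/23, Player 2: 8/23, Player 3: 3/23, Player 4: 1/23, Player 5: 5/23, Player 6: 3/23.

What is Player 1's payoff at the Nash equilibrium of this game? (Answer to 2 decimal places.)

58.91 labor-hours

Player j's private return per contributed unit is 5.2 × (j's share). Contributing is weakly dominant for j when that share is at least 1/5.2 = 0.1923, and contributing 0 is dominant otherwise.
Player 2 and Player 5 are above the threshold, contributing 25 each; the remaining 4 contribute 0. Total contributed: 50.
Player 1 keeps 25 and receives 5.2 × 50 × 3/23 = 33.91 from the canal-maintenance pool, for a payoff of 58.91.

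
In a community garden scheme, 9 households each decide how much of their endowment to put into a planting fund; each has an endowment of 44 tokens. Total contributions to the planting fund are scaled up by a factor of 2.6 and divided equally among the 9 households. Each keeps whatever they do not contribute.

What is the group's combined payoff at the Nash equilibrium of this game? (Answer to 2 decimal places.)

Each contributed unit returns 2.6/9 = 0.2889 to its contributor — below 1 — so contributing 0 is dominant for every player. At the Nash equilibrium everyone keeps their 44, and the group total is 9 × 44 = 396.

396.00 tokens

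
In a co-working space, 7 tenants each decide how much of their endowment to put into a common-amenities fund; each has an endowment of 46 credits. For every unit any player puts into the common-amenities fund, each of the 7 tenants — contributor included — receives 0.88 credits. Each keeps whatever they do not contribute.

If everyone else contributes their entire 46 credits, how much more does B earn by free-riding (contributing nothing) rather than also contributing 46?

5.52 credits

Switching from a contribution of 46 to 0 lets B keep an extra 46 credits, but lowers the common-amenities fund by 46, which costs B their own share of that drop: 0.88 × 46 = 40.48.
Net gain = 46 − 40.48 = 5.52. The private return per contributed unit (0.88) is below 1, so free-riding is indeed the best response regardless of what the others do.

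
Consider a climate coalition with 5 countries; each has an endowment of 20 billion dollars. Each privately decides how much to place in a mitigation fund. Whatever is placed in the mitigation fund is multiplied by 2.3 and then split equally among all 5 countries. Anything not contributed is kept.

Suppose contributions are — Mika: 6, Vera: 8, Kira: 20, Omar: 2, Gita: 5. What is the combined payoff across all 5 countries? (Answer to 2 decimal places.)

Total contributed: 6 + 8 + 20 + 2 + 5 = 41; total kept: 5 × 20 − 41 = 59.
The mitigation fund pays out 2.3 × 41 = 94.30 in aggregate.
Group total = 59 + 94.30 = 153.30.

153.30 billion dollars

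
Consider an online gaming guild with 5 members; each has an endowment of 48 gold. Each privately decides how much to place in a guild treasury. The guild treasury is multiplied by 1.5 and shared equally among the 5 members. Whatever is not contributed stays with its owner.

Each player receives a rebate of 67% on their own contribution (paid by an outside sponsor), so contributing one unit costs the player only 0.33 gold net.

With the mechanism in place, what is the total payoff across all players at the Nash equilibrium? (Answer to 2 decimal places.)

The effective private return is (1.5/5) / 0.33 = 0.9091, which is still under 1, so the mechanism doesn't change anyone's dominant strategy: zero contribution.
Everyone keeps their endowment and the group total is 5 × 48 = 240.

240.00 gold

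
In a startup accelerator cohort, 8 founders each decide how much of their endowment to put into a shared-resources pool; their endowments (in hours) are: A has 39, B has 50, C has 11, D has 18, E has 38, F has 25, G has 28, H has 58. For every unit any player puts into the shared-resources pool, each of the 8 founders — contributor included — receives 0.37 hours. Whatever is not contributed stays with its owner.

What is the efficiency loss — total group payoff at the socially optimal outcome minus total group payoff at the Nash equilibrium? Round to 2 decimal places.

The private return per contributed unit is 0.37 < 1 for everyone, so the Nash equilibrium is zero contribution and the group total is Σ E_j = 39 + 50 + 11 + 18 + 38 + 25 + 28 + 58 = 267.
Each contributed unit returns 2.960 to the group, so the social optimum is full contribution by everyone: group total = 2.960 × 267 = 790.32.
Efficiency loss = (2.960 − 1) × 267 = 523.32.

523.32 hours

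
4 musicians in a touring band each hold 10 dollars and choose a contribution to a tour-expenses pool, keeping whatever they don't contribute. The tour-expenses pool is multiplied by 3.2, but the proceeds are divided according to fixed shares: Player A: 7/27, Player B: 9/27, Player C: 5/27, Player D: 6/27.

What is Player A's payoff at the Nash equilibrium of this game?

A player with share s gets back 3.2·s per unit contributed, so full contribution is dominant for anyone with s > 1/3.2 = 0.3125 and zero contribution is dominant for anyone below.
Player B alone (share 9/27) is above the threshold, contributing 10; the remaining 3 contribute 0. Total contributed: 10.
Player A keeps 10 and receives 3.2 × 10 × 7/27 = 8.30 from the tour-expenses pool, for a payoff of 18.30.

18.30 dollars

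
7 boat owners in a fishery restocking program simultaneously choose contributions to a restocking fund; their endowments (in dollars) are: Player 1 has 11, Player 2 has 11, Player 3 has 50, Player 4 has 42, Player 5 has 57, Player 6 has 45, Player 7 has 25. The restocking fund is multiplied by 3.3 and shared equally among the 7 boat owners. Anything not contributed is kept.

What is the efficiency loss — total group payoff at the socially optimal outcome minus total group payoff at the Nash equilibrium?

554.30 dollars

The private return per contributed unit is 3.3/7 = 0.4714 < 1 for every player regardless of endowment, so the Nash equilibrium is zero contribution and the group total is Σ E_j = 11 + 11 + 50 + 42 + 57 + 45 + 25 = 241.
Each contributed unit returns 3.300 to the group, so the social optimum is full contribution by everyone: group total = 3.300 × 241 = 795.30.
Efficiency loss = (3.300 − 1) × 241 = 554.30.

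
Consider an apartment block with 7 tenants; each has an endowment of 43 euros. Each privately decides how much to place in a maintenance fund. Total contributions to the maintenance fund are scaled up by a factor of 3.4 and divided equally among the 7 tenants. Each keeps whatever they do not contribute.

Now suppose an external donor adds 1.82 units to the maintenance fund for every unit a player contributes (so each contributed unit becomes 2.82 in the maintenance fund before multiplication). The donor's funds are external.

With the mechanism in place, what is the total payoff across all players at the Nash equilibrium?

The effective private return per unit is now 3.4 × 2.82 / 7 = 1.3697 > 1, so every player's dominant strategy flips to full contribution.
At the Nash equilibrium everyone contributes 43. Group total payoff = 3.4 × 2.82 × 301 = 2885.99.

2885.99 euros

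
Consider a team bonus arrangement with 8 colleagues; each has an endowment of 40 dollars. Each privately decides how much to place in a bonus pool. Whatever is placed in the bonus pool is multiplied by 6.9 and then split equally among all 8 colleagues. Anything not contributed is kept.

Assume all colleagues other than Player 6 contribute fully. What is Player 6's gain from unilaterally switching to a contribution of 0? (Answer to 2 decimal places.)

Switching from a contribution of 40 to 0 lets Player 6 keep an extra 40 dollars, but lowers the bonus pool by 40, which costs Player 6 their own share of that drop: 6.9/8 × 40 = 34.50.
Net gain = 40 − 34.50 = 5.50. The private return per contributed unit (0.8625) is below 1, so free-riding is indeed the best response regardless of what the others do.

5.50 dollars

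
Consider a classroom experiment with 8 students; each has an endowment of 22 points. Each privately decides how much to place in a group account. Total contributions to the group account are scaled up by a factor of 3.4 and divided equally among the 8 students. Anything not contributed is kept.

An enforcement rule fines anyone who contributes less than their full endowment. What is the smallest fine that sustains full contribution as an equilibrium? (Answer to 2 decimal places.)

Given the others contribute fully, the best deviation is to contribute 0 (any partial contribution still incurs the fine and gives up units whose private return 0.4250 is below 1).
Deviating from 22 to 0 saves 22 points but forfeits the deviator's share of the drop in the group account: 3.4/8 × 22 = 9.35.
So the deviation gain is 22 − 9.35 = 12.65, and the fine must be at least 12.65 points to wipe it out.

12.65 points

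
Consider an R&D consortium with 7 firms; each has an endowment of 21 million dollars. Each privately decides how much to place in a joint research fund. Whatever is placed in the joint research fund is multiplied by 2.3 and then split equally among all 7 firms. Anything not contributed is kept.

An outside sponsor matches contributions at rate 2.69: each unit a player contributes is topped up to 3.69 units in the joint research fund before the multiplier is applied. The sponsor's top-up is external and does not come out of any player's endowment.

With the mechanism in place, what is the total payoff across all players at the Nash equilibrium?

The effective private return per unit is now 2.3 × 3.69 / 7 = 1.2124 > 1, so every player's dominant strategy flips to full contribution.
At the Nash equilibrium everyone contributes 21. Group total payoff = 2.3 × 3.69 × 147 = 1247.59.

1247.59 million dollars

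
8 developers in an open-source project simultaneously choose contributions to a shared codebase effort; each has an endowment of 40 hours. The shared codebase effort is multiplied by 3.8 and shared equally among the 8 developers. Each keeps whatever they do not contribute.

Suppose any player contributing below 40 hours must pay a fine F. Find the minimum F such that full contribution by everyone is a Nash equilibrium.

21.00 hours

Given the others contribute fully, the best deviation is to contribute 0 (any partial contribution still incurs the fine and gives up units whose private return 0.4750 is below 1).
Deviating from 40 to 0 saves 40 hours but forfeits the deviator's share of the drop in the shared codebase effort: 3.8/8 × 40 = 19.00.
So the deviation gain is 40 − 19.00 = 21.00, and the fine must be at least 21.00 hours to wipe it out.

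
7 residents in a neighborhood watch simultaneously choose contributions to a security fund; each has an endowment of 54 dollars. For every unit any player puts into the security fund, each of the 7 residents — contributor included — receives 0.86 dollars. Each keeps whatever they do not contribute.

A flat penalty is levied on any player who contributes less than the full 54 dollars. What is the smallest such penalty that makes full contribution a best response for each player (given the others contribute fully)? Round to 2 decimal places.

7.56 dollars

Given the others contribute fully, the best deviation is to contribute 0 (any partial contribution still incurs the fine and gives up units whose private return 0.86 is below 1).
Deviating from 54 to 0 saves 54 dollars but forfeits the deviator's share of the drop in the security fund: 0.86 × 54 = 46.44.
So the deviation gain is 54 − 46.44 = 7.56, and the fine must be at least 7.56 dollars to wipe it out.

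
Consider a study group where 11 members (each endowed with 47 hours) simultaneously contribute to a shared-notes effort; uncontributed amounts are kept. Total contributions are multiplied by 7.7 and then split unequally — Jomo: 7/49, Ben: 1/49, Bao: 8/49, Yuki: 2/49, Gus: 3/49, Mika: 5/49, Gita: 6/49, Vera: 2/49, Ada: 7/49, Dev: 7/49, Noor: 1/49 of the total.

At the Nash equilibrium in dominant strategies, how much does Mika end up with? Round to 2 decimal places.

194.71 hours

Player j's private return per contributed unit is 7.7 × (j's share). Contributing is weakly dominant for j when that share is at least 1/7.7 = 0.1299, and contributing 0 is dominant otherwise.
Jomo, Bao, Ada and Dev are above the threshold, contributing 47 each; the remaining 7 contribute 0. Total contributed: 188.
Mika keeps 47 and receives 7.7 × 188 × 5/49 = 147.71 from the shared-notes effort, for a payoff of 194.71.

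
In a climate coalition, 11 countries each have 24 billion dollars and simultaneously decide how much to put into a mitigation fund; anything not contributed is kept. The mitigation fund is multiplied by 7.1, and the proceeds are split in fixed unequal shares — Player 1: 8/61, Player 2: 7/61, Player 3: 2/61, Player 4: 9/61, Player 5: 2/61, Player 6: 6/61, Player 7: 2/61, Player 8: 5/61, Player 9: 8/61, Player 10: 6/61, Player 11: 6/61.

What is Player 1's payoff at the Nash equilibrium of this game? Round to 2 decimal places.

46.35 billion dollars

For player j, contributing a unit is worthwhile iff 7.1 × (j's share) ≥ 1, i.e. iff j's share is at least 0.1408.
The only share above 0.1408 is Player 4's 9/61, contributing 24; the remaining 10 contribute 0. Total contributed: 24.
Player 1 keeps 24 and receives 7.1 × 24 × 8/61 = 22.35 from the mitigation fund, for a payoff of 46.35.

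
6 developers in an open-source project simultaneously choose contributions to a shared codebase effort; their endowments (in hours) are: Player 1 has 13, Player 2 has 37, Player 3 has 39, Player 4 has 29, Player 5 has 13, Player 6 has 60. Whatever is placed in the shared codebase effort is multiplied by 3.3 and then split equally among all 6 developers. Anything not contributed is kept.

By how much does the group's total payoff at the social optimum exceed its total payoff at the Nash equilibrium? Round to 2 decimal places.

The private return per contributed unit is 3.3/6 = 0.5500 < 1 for every player regardless of endowment, so the Nash equilibrium is zero contribution and the group total is Σ E_j = 13 + 37 + 39 + 29 + 13 + 60 = 191.
Each contributed unit returns 3.300 to the group, so the social optimum is full contribution by everyone: group total = 3.300 × 191 = 630.30.
Efficiency loss = (3.300 − 1) × 191 = 439.30.

439.30 hours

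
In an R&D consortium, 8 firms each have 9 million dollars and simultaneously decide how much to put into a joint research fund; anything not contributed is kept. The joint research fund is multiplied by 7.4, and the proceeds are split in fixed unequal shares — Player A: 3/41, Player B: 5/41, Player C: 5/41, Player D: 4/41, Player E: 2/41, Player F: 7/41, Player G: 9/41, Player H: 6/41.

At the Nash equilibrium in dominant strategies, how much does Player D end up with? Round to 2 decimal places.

A player with share s gets back 7.4·s per unit contributed, so full contribution is dominant for anyone with s > 1/7.4 = 0.1351 and zero contribution is dominant for anyone below.
Player F, Player G and Player H clear that bar, contributing 9 each; the remaining 5 contribute 0. Total contributed: 27.
Player D keeps 9 and receives 7.4 × 27 × 4/41 = 19.49 from the joint research fund, for a payoff of 28.49.

28.49 million dollars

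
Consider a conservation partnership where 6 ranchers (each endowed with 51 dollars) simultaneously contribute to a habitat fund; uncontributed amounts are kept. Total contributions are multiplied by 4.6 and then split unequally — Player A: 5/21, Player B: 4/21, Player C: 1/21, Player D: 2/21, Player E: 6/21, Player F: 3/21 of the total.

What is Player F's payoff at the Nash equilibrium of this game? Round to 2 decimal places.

Each unit j contributes comes back to j as 4.6 × (j's share), so j prefers to contribute only if that share exceeds 1/4.6 = 0.2174; otherwise keeping the unit dominates.
Player A and Player E clear that bar, contributing 51 each; the remaining 4 contribute 0. Total contributed: 102.
Player F keeps 51 and receives 4.6 × 102 × 3/21 = 67.03 from the habitat fund, for a payoff of 118.03.

118.03 dollars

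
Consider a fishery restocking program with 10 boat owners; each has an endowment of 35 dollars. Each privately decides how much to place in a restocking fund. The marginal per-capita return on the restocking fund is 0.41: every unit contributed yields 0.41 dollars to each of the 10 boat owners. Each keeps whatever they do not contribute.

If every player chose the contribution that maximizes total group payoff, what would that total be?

Each contributed unit returns 4.100 to the group as a whole (0.41 to each of 10 players), which exceeds 1, so the social optimum is full contribution: group total = 4.100 × 350 = 1435.00.

1435.00 dollars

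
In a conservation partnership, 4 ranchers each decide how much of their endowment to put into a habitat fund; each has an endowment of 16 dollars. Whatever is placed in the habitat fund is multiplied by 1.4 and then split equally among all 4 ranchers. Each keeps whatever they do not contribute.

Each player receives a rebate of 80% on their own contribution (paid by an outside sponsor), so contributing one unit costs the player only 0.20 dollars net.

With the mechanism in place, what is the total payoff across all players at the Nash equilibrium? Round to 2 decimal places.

140.80 dollars

Under the mechanism each unit contributed yields (1.4/4) / 0.20 = 1.7500 back to its contributor per unit of net cost, which exceeds 1, making full contribution the dominant choice for everyone.
So the Nash equilibrium is full contribution by all 4; the group earns 4 × (16 × 0.80 + 1.4 × 16) = 140.80.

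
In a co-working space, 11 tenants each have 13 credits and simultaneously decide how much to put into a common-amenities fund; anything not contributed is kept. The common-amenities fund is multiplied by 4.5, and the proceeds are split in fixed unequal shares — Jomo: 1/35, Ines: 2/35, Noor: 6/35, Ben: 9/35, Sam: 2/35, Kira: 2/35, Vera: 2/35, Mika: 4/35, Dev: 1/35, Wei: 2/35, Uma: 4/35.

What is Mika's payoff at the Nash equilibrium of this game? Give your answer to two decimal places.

Each unit j contributes comes back to j as 4.5 × (j's share), so j prefers to contribute only if that share exceeds 1/4.5 = 0.2222; otherwise keeping the unit dominates.
The only share above 0.2222 is Ben's 9/35, contributing 13; the remaining 10 contribute 0. Total contributed: 13.
Mika keeps 13 and receives 4.5 × 13 × 4/35 = 6.69 from the common-amenities fund, for a payoff of 19.69.

19.69 credits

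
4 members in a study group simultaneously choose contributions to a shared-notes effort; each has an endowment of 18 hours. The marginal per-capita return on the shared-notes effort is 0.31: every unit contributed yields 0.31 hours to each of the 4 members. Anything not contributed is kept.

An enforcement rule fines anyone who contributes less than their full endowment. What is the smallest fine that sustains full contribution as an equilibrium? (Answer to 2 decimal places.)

12.42 hours

Given the others contribute fully, the best deviation is to contribute 0 (any partial contribution still incurs the fine and gives up units whose private return 0.31 is below 1).
Deviating from 18 to 0 saves 18 hours but forfeits the deviator's share of the drop in the shared-notes effort: 0.31 × 18 = 5.58.
So the deviation gain is 18 − 5.58 = 12.42, and the fine must be at least 12.42 hours to wipe it out.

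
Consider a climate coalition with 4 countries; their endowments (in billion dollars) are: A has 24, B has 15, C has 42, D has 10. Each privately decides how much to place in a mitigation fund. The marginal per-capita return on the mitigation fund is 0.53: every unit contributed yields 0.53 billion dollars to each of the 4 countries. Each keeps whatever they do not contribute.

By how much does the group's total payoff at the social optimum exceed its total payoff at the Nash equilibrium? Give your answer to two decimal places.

The private return per contributed unit is 0.53 < 1 for everyone, so the Nash equilibrium is zero contribution and the group total is Σ E_j = 24 + 15 + 42 + 10 = 91.
Each contributed unit returns 2.120 to the group, so the social optimum is full contribution by everyone: group total = 2.120 × 91 = 192.92.
Efficiency loss = (2.120 − 1) × 91 = 101.92.

101.92 billion dollars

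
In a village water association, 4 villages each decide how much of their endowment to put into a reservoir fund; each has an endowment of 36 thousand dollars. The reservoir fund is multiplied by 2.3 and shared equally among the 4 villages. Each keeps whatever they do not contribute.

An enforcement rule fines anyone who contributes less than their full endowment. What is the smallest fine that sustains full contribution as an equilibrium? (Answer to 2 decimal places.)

Given the others contribute fully, the best deviation is to contribute 0 (any partial contribution still incurs the fine and gives up units whose private return 0.5750 is below 1).
Deviating from 36 to 0 saves 36 thousand dollars but forfeits the deviator's share of the drop in the reservoir fund: 2.3/4 × 36 = 20.70.
So the deviation gain is 36 − 20.70 = 15.30, and the fine must be at least 15.30 thousand dollars to wipe it out.

15.30 thousand dollars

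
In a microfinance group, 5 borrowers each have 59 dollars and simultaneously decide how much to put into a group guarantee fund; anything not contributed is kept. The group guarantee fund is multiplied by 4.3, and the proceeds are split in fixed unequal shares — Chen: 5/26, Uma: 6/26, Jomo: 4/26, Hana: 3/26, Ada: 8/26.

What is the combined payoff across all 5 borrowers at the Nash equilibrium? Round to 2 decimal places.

Player j's private return per contributed unit is 4.3 × (j's share). Contributing is weakly dominant for j when that share is at least 1/4.3 = 0.2326, and contributing 0 is dominant otherwise.
The only share above 0.2326 is Ada's 8/26, contributing 59; the remaining 4 contribute 0. Total contributed: 59.
The group guarantee fund pays out 4.3 × 59 = 253.70 in total (split across the unequal shares, but the aggregate is all that matters for the group sum).
The 4 free-riders keep 59 each, adding 236. Group total = 236 + 253.70 = 489.70.

489.70 dollars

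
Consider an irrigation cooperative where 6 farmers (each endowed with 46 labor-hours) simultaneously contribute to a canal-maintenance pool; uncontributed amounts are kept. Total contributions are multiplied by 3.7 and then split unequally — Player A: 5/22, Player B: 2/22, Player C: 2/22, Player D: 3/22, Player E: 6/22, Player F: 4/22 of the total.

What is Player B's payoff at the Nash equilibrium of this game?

Each unit j contributes comes back to j as 3.7 × (j's share), so j prefers to contribute only if that share exceeds 1/3.7 = 0.2703; otherwise keeping the unit dominates.
Only Player E (6/22) clears that bar, contributing 46; the remaining 5 contribute 0. Total contributed: 46.
Player B keeps 46 and receives 3.7 × 46 × 2/22 = 15.47 from the canal-maintenance pool, for a payoff of 61.47.

61.47 labor-hours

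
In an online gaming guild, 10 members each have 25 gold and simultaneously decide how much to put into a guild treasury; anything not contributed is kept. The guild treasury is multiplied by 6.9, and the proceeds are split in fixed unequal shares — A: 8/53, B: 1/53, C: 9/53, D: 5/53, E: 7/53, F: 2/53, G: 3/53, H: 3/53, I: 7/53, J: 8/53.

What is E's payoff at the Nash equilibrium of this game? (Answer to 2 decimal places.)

Each unit j contributes comes back to j as 6.9 × (j's share), so j prefers to contribute only if that share exceeds 1/6.9 = 0.1449; otherwise keeping the unit dominates.
The shares above 0.1449 belong to A, C and J, contributing 25 each; the remaining 7 contribute 0. Total contributed: 75.
E keeps 25 and receives 6.9 × 75 × 7/53 = 68.35 from the guild treasury, for a payoff of 93.35.

93.35 gold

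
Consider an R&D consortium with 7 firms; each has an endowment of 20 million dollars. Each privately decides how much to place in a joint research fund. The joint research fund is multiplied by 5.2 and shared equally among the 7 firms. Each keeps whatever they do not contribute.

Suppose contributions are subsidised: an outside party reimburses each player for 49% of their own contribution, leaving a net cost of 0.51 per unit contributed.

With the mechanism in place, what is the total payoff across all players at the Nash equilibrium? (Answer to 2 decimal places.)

Under the mechanism each unit contributed yields (5.2/7) / 0.51 = 1.4566 back to its contributor per unit of net cost, which exceeds 1, making full contribution the dominant choice for everyone.
So the Nash equilibrium is full contribution by all 7; the group earns 7 × (20 × 0.49 + 5.2 × 20) = 796.60.

796.60 million dollars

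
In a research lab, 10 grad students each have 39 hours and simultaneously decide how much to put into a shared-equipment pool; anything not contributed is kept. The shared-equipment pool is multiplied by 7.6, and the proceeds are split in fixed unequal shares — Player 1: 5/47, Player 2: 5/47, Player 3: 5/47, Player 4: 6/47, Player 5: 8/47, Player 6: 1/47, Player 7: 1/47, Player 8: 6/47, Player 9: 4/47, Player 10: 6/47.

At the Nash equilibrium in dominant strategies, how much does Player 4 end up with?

A player with share s gets back 7.6·s per unit contributed, so full contribution is dominant for anyone with s > 1/7.6 = 0.1316 and zero contribution is dominant for anyone below.
The only share above 0.1316 is Player 5's 8/47, contributing 39; the remaining 9 contribute 0. Total contributed: 39.
Player 4 keeps 39 and receives 7.6 × 39 × 6/47 = 37.84 from the shared-equipment pool, for a payoff of 76.84.

76.84 hours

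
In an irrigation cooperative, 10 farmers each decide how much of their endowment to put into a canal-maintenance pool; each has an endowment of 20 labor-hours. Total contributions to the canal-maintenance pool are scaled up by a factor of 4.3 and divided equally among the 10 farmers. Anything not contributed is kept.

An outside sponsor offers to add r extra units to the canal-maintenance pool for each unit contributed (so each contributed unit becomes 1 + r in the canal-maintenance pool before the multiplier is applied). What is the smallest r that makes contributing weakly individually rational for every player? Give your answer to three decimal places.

1.326

With matching at rate r, one contributed unit becomes (1 + r) in the canal-maintenance pool and returns 4.3 × (1 + r) / 10 to the contributor.
Setting this equal to 1: 1 + r = 10/4.3 = 2.3256.
So the minimum matching rate is r = 2.3256 − 1 = 1.326.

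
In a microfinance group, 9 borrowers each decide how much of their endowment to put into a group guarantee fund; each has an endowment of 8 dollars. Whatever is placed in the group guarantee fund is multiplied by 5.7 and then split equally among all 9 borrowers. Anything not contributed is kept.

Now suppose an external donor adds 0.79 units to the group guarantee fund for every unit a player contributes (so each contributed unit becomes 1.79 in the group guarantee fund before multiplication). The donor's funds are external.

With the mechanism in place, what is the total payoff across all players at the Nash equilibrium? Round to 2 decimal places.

Under the mechanism each unit contributed yields 5.7 × 1.79 / 9 = 1.1337 back to its contributor per unit of net cost, which exceeds 1, making full contribution the dominant choice for everyone.
So the Nash equilibrium is full contribution by all 9; the group earns 5.7 × 1.79 × 72 = 734.62.

734.62 dollars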